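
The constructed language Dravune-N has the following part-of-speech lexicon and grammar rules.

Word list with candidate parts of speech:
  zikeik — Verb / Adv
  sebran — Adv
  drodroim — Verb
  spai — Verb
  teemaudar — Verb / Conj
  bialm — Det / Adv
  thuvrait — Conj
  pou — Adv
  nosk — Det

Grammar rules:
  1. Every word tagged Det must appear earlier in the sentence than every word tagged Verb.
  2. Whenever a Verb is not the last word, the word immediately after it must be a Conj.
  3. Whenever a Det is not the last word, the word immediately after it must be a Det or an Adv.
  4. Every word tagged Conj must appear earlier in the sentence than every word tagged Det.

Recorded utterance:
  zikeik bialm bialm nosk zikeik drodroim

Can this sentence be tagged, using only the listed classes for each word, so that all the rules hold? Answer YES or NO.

Candidates per position — 1:zikeik {Verb,Adv}; 2:bialm {Det,Adv}; 3:bialm {Det,Adv}; 4:nosk {Det}; 5:zikeik {Verb,Adv}; 6:drodroim {Verb}.
One satisfying assignment: Adv Adv Det Det Adv Verb.
Verifying each rule — rule 1 holds; rule 2 holds; rule 3 holds; rule 4 holds.

YES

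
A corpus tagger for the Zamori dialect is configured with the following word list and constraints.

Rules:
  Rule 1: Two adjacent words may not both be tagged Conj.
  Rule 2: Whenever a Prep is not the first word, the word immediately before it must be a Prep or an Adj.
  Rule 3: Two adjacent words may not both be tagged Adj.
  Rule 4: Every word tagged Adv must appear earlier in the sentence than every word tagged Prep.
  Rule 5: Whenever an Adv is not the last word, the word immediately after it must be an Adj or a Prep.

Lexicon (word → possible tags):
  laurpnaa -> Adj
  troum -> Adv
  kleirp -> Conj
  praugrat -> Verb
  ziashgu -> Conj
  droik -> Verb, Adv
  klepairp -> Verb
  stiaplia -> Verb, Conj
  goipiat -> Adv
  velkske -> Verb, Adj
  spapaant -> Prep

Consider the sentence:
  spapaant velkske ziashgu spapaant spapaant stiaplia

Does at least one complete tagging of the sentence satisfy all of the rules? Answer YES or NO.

Candidates per position — 1:spapaant {Prep}; 2:velkske {Verb,Adj}; 3:ziashgu {Conj}; 4:spapaant {Prep}; 5:spapaant {Prep}; 6:stiaplia {Verb,Conj}.
Rule 2 cannot be satisfied by any choice of tags from the lexicon.
So there is no consistent tagging.

NO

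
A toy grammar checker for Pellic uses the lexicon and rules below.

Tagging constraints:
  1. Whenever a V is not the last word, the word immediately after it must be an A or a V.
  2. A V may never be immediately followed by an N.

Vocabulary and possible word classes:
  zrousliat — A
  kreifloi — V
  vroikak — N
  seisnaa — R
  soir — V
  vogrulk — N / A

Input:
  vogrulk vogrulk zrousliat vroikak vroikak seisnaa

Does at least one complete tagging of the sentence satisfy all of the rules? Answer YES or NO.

YES

Candidates per position — 1:vogrulk {N,A}; 2:vogrulk {N,A}; 3:zrousliat {A}; 4:vroikak {N}; 5:vroikak {N}; 6:seisnaa {R}.
One satisfying assignment: N N A N N R.
Checking: rule 1 holds; rule 2 holds.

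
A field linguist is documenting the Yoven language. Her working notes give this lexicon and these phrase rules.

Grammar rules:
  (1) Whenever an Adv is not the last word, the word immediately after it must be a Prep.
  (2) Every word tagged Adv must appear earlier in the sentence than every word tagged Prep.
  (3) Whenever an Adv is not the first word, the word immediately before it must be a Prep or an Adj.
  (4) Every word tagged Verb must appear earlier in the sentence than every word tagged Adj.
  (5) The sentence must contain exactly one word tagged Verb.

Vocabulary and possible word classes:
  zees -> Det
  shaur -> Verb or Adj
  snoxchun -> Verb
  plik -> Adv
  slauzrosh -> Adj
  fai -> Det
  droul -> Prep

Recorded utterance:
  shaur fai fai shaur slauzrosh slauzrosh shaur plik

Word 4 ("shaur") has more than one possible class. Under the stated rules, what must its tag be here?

Candidates per position — 1:shaur {Verb,Adj}; 2:fai {Det}; 3:fai {Det}; 4:shaur {Verb,Adj}; 5:slauzrosh {Adj}; 6:slauzrosh {Adj}; 7:shaur {Verb,Adj}; 8:plik {Adv}.
Word 7 cannot be Verb — rule 3 would then fail for every completion. It is Adj.
Position 4: the remaining choice is settled jointly with positions 1 — only Adj at position 4 is part of a tagging that satisfies every rule.
That leaves exactly one tagging: Verb Det Det Adj Adj Adj Adj Adv.
Checking: rule 1 satisfied; rule 2 satisfied; rule 3 satisfied; rule 4 satisfied; rule 5 satisfied.

Adj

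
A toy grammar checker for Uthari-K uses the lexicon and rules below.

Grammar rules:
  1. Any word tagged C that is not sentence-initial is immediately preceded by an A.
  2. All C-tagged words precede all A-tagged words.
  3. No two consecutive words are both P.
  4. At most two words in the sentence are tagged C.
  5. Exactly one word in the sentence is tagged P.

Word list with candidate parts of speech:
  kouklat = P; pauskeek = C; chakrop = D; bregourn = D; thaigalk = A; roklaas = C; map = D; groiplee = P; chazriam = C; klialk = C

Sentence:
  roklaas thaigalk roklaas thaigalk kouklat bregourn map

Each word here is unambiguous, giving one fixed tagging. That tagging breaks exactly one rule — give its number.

Fixed tagging: C A C A P D D.
Applying the rules: R1 pass, R2 fail, R3 pass, R4 pass, R5 pass.
Only rule 2 fails.

2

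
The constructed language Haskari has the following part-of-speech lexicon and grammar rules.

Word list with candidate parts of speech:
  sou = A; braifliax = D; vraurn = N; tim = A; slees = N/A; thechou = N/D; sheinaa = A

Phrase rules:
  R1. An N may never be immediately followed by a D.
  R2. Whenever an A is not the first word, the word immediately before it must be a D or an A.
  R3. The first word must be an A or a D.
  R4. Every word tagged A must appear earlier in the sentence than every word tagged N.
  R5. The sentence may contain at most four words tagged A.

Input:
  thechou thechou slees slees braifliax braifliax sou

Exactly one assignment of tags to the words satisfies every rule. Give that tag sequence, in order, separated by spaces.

Candidates per position — 1:thechou {N,D}; 2:thechou {N,D}; 3:slees {N,A}; 4:slees {N,A}; 5:braifliax {D}; 6:braifliax {D}; 7:sou {A}.
At position 1, choosing N makes rule 3 impossible to satisfy; hence D.
At position 2, choosing N makes rule 4 impossible to satisfy; hence D.
At position 3, choosing N makes rule 4 impossible to satisfy; hence A.
At position 4, choosing N makes rule 1 impossible to satisfy; hence A.
That leaves exactly one tagging: D D A A D D A.
Check: rule 1 holds; rule 2 holds; rule 3 holds; rule 4 holds; rule 5 holds.

D D A A D D A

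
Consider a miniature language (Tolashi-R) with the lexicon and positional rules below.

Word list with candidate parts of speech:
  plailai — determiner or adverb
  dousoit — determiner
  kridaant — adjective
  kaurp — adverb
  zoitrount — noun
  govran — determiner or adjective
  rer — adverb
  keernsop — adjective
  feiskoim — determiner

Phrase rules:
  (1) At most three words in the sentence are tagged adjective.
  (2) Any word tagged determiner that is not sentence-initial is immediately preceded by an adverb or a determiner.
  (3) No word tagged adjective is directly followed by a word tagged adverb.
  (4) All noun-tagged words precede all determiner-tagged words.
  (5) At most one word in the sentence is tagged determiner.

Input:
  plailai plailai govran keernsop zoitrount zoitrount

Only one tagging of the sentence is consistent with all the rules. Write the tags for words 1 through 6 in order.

adverb adverb adjective adjective noun noun

Candidates per position — 1:plailai {determiner,adverb}; 2:plailai {determiner,adverb}; 3:govran {determiner,adjective}; 4:keernsop {adjective}; 5:zoitrount {noun}; 6:zoitrount {noun}.
At position 1, choosing determiner makes rule 4 impossible to satisfy; hence adverb.
At position 2, choosing determiner makes rule 4 impossible to satisfy; hence adverb.
At position 3, choosing determiner makes rule 4 impossible to satisfy; hence adjective.
That leaves exactly one tagging: adverb adverb adjective adjective noun noun.
Check: rule 1 satisfied; rule 2 satisfied; rule 3 satisfied; rule 4 satisfied; rule 5 satisfied.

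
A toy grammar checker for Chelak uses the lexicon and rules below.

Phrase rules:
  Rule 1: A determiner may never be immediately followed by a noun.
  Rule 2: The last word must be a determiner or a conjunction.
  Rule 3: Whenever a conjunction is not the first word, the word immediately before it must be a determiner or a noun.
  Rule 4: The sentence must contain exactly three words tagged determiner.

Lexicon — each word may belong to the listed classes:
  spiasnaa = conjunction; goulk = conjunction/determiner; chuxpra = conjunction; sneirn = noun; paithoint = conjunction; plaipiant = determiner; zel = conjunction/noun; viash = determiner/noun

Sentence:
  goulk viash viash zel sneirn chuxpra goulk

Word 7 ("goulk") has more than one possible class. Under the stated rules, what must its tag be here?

Candidates per position — 1:goulk {conjunction,determiner}; 2:viash {determiner,noun}; 3:viash {determiner,noun}; 4:zel {conjunction,noun}; 5:sneirn {noun}; 6:chuxpra {conjunction}; 7:goulk {conjunction,determiner}.
Position 7: tagging it conjunction would leave rule 3 unsatisfiable, so it must be determiner.
The remaining ambiguous positions (1, 2, 3, 4) are resolved jointly — only one combination satisfies every rule.
So the tagging must be: conjunction determiner determiner conjunction noun conjunction determiner.
Rule-by-rule: rule 1 satisfied; rule 2 satisfied; rule 3 satisfied; rule 4 satisfied.

determiner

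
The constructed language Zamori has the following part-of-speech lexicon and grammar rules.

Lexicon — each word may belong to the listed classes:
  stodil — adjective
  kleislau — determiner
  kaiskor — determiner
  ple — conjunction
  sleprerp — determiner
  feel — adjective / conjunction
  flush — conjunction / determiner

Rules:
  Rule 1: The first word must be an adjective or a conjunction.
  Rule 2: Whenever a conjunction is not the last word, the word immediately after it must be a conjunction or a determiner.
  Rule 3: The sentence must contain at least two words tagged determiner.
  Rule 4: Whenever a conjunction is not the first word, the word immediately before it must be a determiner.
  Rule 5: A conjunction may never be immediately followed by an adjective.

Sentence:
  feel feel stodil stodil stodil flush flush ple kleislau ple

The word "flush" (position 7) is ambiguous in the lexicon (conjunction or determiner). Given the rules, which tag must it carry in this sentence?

determiner

Candidates per position — 1:feel {adjective,conjunction}; 2:feel {adjective,conjunction}; 3:stodil {adjective}; 4:stodil {adjective}; 5:stodil {adjective}; 6:flush {conjunction,determiner}; 7:flush {conjunction,determiner}; 8:ple {conjunction}; 9:kleislau {determiner}; 10:ple {conjunction}.
Word 1 cannot be conjunction — rule 2 would then fail for every completion. It is adjective.
Word 2 cannot be conjunction — rule 2 would then fail for every completion. It is adjective.
Word 6 cannot be conjunction — rule 4 would then fail for every completion. It is determiner.
Word 7 cannot be conjunction — rule 4 would then fail for every completion. It is determiner.
The unique satisfying tagging is: adjective adjective adjective adjective adjective determiner determiner conjunction determiner conjunction.
Rule-by-rule: rule 1 ok; rule 2 ok; rule 3 ok; rule 4 ok; rule 5 ok.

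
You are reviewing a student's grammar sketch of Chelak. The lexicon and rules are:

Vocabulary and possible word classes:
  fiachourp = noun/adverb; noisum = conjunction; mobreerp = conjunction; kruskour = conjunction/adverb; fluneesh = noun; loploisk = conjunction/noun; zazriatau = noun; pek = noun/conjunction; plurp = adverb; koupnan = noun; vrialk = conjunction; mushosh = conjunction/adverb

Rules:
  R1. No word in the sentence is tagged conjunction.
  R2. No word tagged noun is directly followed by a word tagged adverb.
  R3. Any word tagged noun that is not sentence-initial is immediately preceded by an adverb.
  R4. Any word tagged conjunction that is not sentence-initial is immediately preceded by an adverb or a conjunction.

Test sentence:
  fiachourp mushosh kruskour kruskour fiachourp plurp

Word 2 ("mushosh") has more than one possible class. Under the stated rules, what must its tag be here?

adverb

Candidates per position — 1:fiachourp {noun,adverb}; 2:mushosh {conjunction,adverb}; 3:kruskour {conjunction,adverb}; 4:kruskour {conjunction,adverb}; 5:fiachourp {noun,adverb}; 6:plurp {adverb}.
At position 2, choosing conjunction makes rule 1 impossible to satisfy; hence adverb.
At position 3, choosing conjunction makes rule 1 impossible to satisfy; hence adverb.
At position 4, choosing conjunction makes rule 1 impossible to satisfy; hence adverb.
At position 5, choosing noun makes rule 2 impossible to satisfy; hence adverb.
At position 1, choosing noun makes rule 2 impossible to satisfy; hence adverb.
The unique satisfying tagging is: adverb adverb adverb adverb adverb adverb.
Checking: rule 1 ok; rule 2 ok; rule 3 ok; rule 4 ok.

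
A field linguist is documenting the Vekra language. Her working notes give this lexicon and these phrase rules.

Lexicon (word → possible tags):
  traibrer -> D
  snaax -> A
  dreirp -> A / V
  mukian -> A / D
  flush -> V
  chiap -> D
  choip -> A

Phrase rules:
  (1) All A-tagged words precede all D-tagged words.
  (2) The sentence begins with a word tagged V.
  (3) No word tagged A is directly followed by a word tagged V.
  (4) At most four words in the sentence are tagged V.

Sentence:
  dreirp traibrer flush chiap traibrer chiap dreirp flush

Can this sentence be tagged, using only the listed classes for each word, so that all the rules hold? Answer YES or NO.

YES

Candidates per position — 1:dreirp {A,V}; 2:traibrer {D}; 3:flush {V}; 4:chiap {D}; 5:traibrer {D}; 6:chiap {D}; 7:dreirp {A,V}; 8:flush {V}.
One satisfying assignment: V D V D D D V V.
Check: rule 1 satisfied; rule 2 satisfied; rule 3 satisfied; rule 4 satisfied.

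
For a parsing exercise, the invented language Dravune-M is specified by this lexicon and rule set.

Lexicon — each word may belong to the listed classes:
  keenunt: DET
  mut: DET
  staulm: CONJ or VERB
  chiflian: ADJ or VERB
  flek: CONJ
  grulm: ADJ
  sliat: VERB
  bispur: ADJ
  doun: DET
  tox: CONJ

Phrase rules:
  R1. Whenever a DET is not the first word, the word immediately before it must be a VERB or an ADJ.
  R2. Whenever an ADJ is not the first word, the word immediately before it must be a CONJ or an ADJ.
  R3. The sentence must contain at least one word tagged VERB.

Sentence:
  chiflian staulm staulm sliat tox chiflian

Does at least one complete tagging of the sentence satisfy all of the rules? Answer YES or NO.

Candidates per position — 1:chiflian {ADJ,VERB}; 2:staulm {CONJ,VERB}; 3:staulm {CONJ,VERB}; 4:sliat {VERB}; 5:tox {CONJ}; 6:chiflian {ADJ,VERB}.
One satisfying assignment: ADJ CONJ CONJ VERB CONJ ADJ.
Check: rule 1 satisfied; rule 2 satisfied; rule 3 satisfied.

YES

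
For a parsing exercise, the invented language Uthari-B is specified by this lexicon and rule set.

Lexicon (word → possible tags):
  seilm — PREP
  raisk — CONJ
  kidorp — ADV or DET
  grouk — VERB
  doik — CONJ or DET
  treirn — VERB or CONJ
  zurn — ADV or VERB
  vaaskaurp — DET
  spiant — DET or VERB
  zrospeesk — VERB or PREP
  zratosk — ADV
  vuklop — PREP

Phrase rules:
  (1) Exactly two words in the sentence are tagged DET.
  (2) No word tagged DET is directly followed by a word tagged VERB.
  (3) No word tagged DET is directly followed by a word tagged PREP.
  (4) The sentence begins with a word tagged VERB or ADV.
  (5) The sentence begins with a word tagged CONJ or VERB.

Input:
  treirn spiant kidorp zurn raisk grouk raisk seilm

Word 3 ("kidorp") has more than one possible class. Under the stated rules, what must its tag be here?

DET

Candidates per position — 1:treirn {VERB,CONJ}; 2:spiant {DET,VERB}; 3:kidorp {ADV,DET}; 4:zurn {ADV,VERB}; 5:raisk {CONJ}; 6:grouk {VERB}; 7:raisk {CONJ}; 8:seilm {PREP}.
At position 1, choosing CONJ makes rule 4 impossible to satisfy; hence VERB.
At position 2, choosing VERB makes rule 1 impossible to satisfy; hence DET.
At position 3, choosing ADV makes rule 1 impossible to satisfy; hence DET.
At position 4, choosing VERB makes rule 2 impossible to satisfy; hence ADV.
The only consistent sequence is: VERB DET DET ADV CONJ VERB CONJ PREP.
Rule-by-rule: rule 1 ✓; rule 2 ✓; rule 3 ✓; rule 4 ✓; rule 5 ✓.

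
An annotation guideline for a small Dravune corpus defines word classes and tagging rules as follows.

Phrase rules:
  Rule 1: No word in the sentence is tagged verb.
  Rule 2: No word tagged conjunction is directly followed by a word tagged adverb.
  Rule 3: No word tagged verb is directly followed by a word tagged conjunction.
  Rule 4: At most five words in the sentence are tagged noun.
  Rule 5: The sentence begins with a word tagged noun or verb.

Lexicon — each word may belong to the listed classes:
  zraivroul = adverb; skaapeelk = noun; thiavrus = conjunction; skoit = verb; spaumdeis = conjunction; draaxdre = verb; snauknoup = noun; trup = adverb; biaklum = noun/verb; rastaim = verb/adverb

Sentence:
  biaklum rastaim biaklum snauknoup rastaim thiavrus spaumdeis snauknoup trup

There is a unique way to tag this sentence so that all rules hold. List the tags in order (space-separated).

noun adverb noun noun adverb conjunction conjunction noun adverb

Candidates per position — 1:biaklum {noun,verb}; 2:rastaim {verb,adverb}; 3:biaklum {noun,verb}; 4:snauknoup {noun}; 5:rastaim {verb,adverb}; 6:thiavrus {conjunction}; 7:spaumdeis {conjunction}; 8:snauknoup {noun}; 9:trup {adverb}.
Word 1 cannot be verb — rule 1 would then fail for every completion. It is noun.
Word 2 cannot be verb — rule 1 would then fail for every completion. It is adverb.
Word 3 cannot be verb — rule 1 would then fail for every completion. It is noun.
Word 5 cannot be verb — rule 1 would then fail for every completion. It is adverb.
The only consistent sequence is: noun adverb noun noun adverb conjunction conjunction noun adverb.
Check: rule 1 ok; rule 2 ok; rule 3 ok; rule 4 ok; rule 5 ok.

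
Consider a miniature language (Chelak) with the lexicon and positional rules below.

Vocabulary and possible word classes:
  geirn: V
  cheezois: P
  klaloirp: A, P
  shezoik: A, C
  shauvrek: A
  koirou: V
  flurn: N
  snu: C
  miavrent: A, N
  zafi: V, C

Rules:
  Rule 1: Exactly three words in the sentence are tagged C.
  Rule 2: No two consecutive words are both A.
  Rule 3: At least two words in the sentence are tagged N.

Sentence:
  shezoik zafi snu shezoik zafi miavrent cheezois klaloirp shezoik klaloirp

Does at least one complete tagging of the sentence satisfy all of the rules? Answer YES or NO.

Candidates per position — 1:shezoik {A,C}; 2:zafi {V,C}; 3:snu {C}; 4:shezoik {A,C}; 5:zafi {V,C}; 6:miavrent {A,N}; 7:cheezois {P}; 8:klaloirp {A,P}; 9:shezoik {A,C}; 10:klaloirp {A,P}.
Rule 3 cannot be satisfied by any choice of tags from the lexicon.
So there is no consistent tagging.

NO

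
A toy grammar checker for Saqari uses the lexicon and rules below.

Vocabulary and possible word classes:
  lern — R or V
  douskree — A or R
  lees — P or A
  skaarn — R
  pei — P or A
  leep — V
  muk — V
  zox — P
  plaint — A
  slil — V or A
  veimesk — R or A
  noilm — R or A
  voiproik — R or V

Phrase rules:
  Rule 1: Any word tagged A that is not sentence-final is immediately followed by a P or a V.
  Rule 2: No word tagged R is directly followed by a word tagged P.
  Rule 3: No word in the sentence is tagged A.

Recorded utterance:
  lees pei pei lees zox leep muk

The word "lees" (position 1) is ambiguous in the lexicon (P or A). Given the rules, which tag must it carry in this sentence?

P

Candidates per position — 1:lees {P,A}; 2:pei {P,A}; 3:pei {P,A}; 4:lees {P,A}; 5:zox {P}; 6:leep {V}; 7:muk {V}.
Word 1 cannot be A — rule 3 would then fail for every completion. It is P.
Word 2 cannot be A — rule 3 would then fail for every completion. It is P.
Word 3 cannot be A — rule 3 would then fail for every completion. It is P.
Word 4 cannot be A — rule 3 would then fail for every completion. It is P.
So the tagging must be: P P P P P V V.
Verifying each rule — rule 1 ok; rule 2 ok; rule 3 ok.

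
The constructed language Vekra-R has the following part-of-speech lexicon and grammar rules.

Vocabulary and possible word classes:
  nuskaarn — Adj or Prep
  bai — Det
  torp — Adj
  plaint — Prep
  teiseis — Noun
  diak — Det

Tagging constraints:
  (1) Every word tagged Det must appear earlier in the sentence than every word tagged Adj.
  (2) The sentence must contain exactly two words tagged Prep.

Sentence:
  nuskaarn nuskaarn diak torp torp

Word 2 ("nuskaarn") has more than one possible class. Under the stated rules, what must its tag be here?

Prep

Candidates per position — 1:nuskaarn {Adj,Prep}; 2:nuskaarn {Adj,Prep}; 3:diak {Det}; 4:torp {Adj}; 5:torp {Adj}.
At position 1, choosing Adj makes rule 1 impossible to satisfy; hence Prep.
At position 2, choosing Adj makes rule 1 impossible to satisfy; hence Prep.
The unique satisfying tagging is: Prep Prep Det Adj Adj.
Check: rule 1 ✓; rule 2 ✓.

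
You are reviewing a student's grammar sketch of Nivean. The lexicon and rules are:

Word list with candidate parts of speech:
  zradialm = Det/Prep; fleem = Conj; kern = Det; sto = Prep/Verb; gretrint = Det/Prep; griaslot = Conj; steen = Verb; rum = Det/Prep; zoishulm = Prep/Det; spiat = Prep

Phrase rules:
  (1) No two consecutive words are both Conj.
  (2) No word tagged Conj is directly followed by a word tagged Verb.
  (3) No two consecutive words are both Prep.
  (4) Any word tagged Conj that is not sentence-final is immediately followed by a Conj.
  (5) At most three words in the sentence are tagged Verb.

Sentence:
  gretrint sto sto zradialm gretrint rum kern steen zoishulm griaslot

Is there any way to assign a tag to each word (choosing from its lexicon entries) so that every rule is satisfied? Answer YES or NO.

YES

Candidates per position — 1:gretrint {Det,Prep}; 2:sto {Prep,Verb}; 3:sto {Prep,Verb}; 4:zradialm {Det,Prep}; 5:gretrint {Det,Prep}; 6:rum {Det,Prep}; 7:kern {Det}; 8:steen {Verb}; 9:zoishulm {Prep,Det}; 10:griaslot {Conj}.
One satisfying assignment: Det Verb Verb Prep Det Det Det Verb Prep Conj.
Rule-by-rule: rule 1 holds; rule 2 holds; rule 3 holds; rule 4 holds; rule 5 holds.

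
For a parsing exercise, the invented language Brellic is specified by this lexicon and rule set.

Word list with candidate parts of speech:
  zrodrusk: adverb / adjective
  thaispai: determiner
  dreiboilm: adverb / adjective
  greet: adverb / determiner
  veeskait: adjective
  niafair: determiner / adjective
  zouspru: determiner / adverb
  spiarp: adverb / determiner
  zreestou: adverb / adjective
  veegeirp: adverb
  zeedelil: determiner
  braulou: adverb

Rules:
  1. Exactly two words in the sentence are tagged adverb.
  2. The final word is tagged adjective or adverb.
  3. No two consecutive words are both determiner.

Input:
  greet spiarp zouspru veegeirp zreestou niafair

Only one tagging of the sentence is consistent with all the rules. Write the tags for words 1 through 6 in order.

Candidates per position — 1:greet {adverb,determiner}; 2:spiarp {adverb,determiner}; 3:zouspru {determiner,adverb}; 4:veegeirp {adverb}; 5:zreestou {adverb,adjective}; 6:niafair {determiner,adjective}.
Position 6: tagging it determiner would leave rule 2 unsatisfiable, so it must be adjective.
The remaining ambiguous positions (1, 2, 3, 5) are resolved jointly — only one combination satisfies every rule.
The unique satisfying tagging is: determiner adverb determiner adverb adjective adjective.
Rule-by-rule: rule 1 holds; rule 2 holds; rule 3 holds.

determiner adverb determiner adverb adjective adjective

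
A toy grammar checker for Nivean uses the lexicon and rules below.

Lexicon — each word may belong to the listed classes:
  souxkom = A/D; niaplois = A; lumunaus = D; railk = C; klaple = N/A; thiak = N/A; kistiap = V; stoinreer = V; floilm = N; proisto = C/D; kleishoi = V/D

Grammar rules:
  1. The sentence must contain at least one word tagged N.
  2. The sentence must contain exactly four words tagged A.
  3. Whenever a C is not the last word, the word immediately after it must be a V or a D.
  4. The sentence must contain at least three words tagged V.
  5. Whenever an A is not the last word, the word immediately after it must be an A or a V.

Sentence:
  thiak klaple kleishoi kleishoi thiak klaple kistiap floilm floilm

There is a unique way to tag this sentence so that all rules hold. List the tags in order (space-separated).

A A V V A A V N N

Candidates per position — 1:thiak {N,A}; 2:klaple {N,A}; 3:kleishoi {V,D}; 4:kleishoi {V,D}; 5:thiak {N,A}; 6:klaple {N,A}; 7:kistiap {V}; 8:floilm {N}; 9:floilm {N}.
Position 1: N is ruled out by rule 2; that leaves A.
Position 2: N is ruled out by rule 2; that leaves A.
Position 3: D is ruled out by rule 4; that leaves V.
Position 4: D is ruled out by rule 4; that leaves V.
Position 5: N is ruled out by rule 2; that leaves A.
Position 6: N is ruled out by rule 2; that leaves A.
The unique satisfying tagging is: A A V V A A V N N.
Verifying each rule — rule 1 ok; rule 2 ok; rule 3 ok; rule 4 ok; rule 5 ok.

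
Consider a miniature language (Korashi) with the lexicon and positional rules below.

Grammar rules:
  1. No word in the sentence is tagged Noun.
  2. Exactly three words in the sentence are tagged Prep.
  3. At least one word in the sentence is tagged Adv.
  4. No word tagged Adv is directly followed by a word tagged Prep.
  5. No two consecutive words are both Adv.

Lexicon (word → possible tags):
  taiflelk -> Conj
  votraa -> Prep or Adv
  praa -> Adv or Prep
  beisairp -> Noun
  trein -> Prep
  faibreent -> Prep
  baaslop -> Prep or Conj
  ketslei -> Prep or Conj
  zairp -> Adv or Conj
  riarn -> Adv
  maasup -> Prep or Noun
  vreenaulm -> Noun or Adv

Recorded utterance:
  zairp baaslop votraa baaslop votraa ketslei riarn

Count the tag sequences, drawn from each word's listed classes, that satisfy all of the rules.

7

Candidates per position — 1:zairp {Adv,Conj}; 2:baaslop {Prep,Conj}; 3:votraa {Prep,Adv}; 4:baaslop {Prep,Conj}; 5:votraa {Prep,Adv}; 6:ketslei {Prep,Conj}; 7:riarn {Adv}.
There are 64 candidate sequences in total.
Checking each against the rules leaves 7 sequences.
Count = 7.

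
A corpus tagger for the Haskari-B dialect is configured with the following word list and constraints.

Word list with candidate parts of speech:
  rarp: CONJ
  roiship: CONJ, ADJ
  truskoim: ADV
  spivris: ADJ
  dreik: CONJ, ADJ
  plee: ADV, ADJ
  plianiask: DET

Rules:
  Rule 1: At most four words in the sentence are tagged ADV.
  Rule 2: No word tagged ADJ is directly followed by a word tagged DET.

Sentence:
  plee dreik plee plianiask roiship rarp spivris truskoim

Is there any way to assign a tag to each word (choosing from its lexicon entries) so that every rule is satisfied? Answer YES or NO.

Candidates per position — 1:plee {ADV,ADJ}; 2:dreik {CONJ,ADJ}; 3:plee {ADV,ADJ}; 4:plianiask {DET}; 5:roiship {CONJ,ADJ}; 6:rarp {CONJ}; 7:spivris {ADJ}; 8:truskoim {ADV}.
One satisfying assignment: ADV CONJ ADV DET ADJ CONJ ADJ ADV.
Checking: rule 1 ok; rule 2 ok.

YES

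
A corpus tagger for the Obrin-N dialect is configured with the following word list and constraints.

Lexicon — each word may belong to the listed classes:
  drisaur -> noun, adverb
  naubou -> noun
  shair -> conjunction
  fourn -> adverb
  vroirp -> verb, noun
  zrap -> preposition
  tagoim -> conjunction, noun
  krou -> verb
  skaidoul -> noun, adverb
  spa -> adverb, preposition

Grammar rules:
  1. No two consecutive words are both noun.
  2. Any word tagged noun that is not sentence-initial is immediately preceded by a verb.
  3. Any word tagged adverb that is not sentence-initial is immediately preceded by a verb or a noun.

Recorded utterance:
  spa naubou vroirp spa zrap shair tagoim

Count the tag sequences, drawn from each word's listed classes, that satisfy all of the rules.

Candidates per position — 1:spa {adverb,preposition}; 2:naubou {noun}; 3:vroirp {verb,noun}; 4:spa {adverb,preposition}; 5:zrap {preposition}; 6:shair {conjunction}; 7:tagoim {conjunction,noun}.
There are 16 candidate sequences in total.
Rule 2 cannot be satisfied by any choice of tags from the lexicon.
So there is no consistent tagging.
Count = 0.

0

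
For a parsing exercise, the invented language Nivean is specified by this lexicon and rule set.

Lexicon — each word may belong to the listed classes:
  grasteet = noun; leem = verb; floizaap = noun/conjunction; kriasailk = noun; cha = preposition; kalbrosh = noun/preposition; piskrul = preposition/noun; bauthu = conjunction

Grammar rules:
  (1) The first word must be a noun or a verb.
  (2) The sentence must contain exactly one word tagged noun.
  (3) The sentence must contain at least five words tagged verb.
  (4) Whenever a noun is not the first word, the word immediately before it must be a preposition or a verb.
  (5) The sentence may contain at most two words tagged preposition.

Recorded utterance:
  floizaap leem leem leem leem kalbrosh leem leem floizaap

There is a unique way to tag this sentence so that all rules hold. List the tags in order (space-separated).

noun verb verb verb verb preposition verb verb conjunction

Candidates per position — 1:floizaap {noun,conjunction}; 2:leem {verb}; 3:leem {verb}; 4:leem {verb}; 5:leem {verb}; 6:kalbrosh {noun,preposition}; 7:leem {verb}; 8:leem {verb}; 9:floizaap {noun,conjunction}.
Word 1 cannot be conjunction — rule 1 would then fail for every completion. It is noun.
Word 6 cannot be noun — rule 2 would then fail for every completion. It is preposition.
Word 9 cannot be noun — rule 2 would then fail for every completion. It is conjunction.
The unique satisfying tagging is: noun verb verb verb verb preposition verb verb conjunction.
Verifying each rule — rule 1 ok; rule 2 ok; rule 3 ok; rule 4 ok; rule 5 ok.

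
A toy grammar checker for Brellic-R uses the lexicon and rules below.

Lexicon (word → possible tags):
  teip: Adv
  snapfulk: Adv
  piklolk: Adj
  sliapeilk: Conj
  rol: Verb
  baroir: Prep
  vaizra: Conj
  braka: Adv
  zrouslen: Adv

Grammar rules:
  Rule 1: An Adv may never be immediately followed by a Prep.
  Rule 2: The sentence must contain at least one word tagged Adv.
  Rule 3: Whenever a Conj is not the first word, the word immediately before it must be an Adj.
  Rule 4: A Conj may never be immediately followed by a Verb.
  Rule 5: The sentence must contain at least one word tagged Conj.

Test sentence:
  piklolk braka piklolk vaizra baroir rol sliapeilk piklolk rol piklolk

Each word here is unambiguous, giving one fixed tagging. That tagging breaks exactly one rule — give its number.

Fixed tagging: Adj Adv Adj Conj Prep Verb Conj Adj Verb Adj.
Rule check: R1 ok, R2 ok, R3 fails, R4 ok, R5 ok.
Only rule 3 fails.

3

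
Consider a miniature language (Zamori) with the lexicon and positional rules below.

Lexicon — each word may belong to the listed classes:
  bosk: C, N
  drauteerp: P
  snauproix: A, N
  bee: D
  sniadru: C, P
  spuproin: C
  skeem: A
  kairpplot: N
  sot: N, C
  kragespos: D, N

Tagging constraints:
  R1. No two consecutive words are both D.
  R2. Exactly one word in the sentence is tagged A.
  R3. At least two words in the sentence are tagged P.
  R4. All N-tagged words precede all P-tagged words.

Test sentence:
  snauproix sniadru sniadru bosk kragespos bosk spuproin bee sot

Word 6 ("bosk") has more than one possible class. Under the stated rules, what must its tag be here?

Candidates per position — 1:snauproix {A,N}; 2:sniadru {C,P}; 3:sniadru {C,P}; 4:bosk {C,N}; 5:kragespos {D,N}; 6:bosk {C,N}; 7:spuproin {C}; 8:bee {D}; 9:sot {N,C}.
If word 1 were N, no tagging could satisfy rule 2; so word 1 is A.
If word 2 were C, no tagging could satisfy rule 3; so word 2 is P.
If word 3 were C, no tagging could satisfy rule 3; so word 3 is P.
If word 4 were N, no tagging could satisfy rule 4; so word 4 is C.
If word 5 were N, no tagging could satisfy rule 4; so word 5 is D.
If word 6 were N, no tagging could satisfy rule 4; so word 6 is C.
If word 9 were N, no tagging could satisfy rule 4; so word 9 is C.
That leaves exactly one tagging: A P P C D C C D C.
Checking: rule 1 satisfied; rule 2 satisfied; rule 3 satisfied; rule 4 satisfied.

C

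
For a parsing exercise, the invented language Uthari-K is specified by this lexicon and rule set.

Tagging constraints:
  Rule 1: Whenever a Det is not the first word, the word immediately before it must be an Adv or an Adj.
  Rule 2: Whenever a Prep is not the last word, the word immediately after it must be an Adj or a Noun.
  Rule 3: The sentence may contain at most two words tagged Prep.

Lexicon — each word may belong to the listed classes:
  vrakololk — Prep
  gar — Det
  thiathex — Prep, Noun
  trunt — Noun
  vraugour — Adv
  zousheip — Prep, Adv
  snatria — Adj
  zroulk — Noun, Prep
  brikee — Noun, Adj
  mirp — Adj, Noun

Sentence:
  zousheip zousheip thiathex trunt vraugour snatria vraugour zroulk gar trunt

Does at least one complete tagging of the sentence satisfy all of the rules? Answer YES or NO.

NO

Candidates per position — 1:zousheip {Prep,Adv}; 2:zousheip {Prep,Adv}; 3:thiathex {Prep,Noun}; 4:trunt {Noun}; 5:vraugour {Adv}; 6:snatria {Adj}; 7:vraugour {Adv}; 8:zroulk {Noun,Prep}; 9:gar {Det}; 10:trunt {Noun}.
Rule 1 cannot be satisfied by any choice of tags from the lexicon.
So there is no consistent tagging.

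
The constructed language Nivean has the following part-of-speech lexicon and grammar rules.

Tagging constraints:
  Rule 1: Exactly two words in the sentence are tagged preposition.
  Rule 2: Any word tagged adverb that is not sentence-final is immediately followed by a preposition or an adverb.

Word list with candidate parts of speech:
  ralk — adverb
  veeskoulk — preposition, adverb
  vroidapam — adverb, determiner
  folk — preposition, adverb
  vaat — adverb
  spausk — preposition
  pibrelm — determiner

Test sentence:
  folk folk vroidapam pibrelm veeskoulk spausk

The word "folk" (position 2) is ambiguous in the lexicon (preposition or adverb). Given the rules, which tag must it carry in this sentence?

preposition

Candidates per position — 1:folk {preposition,adverb}; 2:folk {preposition,adverb}; 3:vroidapam {adverb,determiner}; 4:pibrelm {determiner}; 5:veeskoulk {preposition,adverb}; 6:spausk {preposition}.
Position 2: adverb is ruled out by rule 2; that leaves preposition.
Position 3: adverb is ruled out by rule 2; that leaves determiner.
Position 5: preposition is ruled out by rule 1; that leaves adverb.
Position 1: preposition is ruled out by rule 1; that leaves adverb.
The only consistent sequence is: adverb preposition determiner determiner adverb preposition.
Rule-by-rule: rule 1 holds; rule 2 holds.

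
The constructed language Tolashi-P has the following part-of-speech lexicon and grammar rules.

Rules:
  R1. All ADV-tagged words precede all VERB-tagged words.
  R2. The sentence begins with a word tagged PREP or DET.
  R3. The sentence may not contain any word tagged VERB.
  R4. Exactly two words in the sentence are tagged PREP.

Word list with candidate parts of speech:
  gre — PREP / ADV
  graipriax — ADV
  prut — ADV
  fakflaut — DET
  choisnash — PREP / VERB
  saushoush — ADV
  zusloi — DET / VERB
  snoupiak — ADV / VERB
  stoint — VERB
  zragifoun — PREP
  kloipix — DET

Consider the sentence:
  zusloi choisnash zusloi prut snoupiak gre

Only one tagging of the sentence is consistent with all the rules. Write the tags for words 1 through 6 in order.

DET PREP DET ADV ADV PREP

Candidates per position — 1:zusloi {DET,VERB}; 2:choisnash {PREP,VERB}; 3:zusloi {DET,VERB}; 4:prut {ADV}; 5:snoupiak {ADV,VERB}; 6:gre {PREP,ADV}.
If word 1 were VERB, no tagging could satisfy rule 1; so word 1 is DET.
If word 2 were VERB, no tagging could satisfy rule 1; so word 2 is PREP.
If word 3 were VERB, no tagging could satisfy rule 1; so word 3 is DET.
If word 5 were VERB, no tagging could satisfy rule 3; so word 5 is ADV.
If word 6 were ADV, no tagging could satisfy rule 4; so word 6 is PREP.
The unique satisfying tagging is: DET PREP DET ADV ADV PREP.
Rule-by-rule: rule 1 satisfied; rule 2 satisfied; rule 3 satisfied; rule 4 satisfied.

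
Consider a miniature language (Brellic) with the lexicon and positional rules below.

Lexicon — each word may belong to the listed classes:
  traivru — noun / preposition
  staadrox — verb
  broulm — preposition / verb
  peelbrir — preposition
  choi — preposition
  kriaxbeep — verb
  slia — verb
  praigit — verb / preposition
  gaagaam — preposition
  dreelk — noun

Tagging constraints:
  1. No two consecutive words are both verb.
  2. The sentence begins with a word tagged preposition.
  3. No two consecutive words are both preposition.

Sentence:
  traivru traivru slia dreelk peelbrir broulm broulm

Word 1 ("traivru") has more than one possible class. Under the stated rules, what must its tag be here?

Candidates per position — 1:traivru {noun,preposition}; 2:traivru {noun,preposition}; 3:slia {verb}; 4:dreelk {noun}; 5:peelbrir {preposition}; 6:broulm {preposition,verb}; 7:broulm {preposition,verb}.
Word 1 cannot be noun — rule 2 would then fail for every completion. It is preposition.
Word 2 cannot be preposition — rule 3 would then fail for every completion. It is noun.
Word 6 cannot be preposition — rule 3 would then fail for every completion. It is verb.
Word 7 cannot be verb — rule 1 would then fail for every completion. It is preposition.
The only consistent sequence is: preposition noun verb noun preposition verb preposition.
Checking: rule 1 satisfied; rule 2 satisfied; rule 3 satisfied.

preposition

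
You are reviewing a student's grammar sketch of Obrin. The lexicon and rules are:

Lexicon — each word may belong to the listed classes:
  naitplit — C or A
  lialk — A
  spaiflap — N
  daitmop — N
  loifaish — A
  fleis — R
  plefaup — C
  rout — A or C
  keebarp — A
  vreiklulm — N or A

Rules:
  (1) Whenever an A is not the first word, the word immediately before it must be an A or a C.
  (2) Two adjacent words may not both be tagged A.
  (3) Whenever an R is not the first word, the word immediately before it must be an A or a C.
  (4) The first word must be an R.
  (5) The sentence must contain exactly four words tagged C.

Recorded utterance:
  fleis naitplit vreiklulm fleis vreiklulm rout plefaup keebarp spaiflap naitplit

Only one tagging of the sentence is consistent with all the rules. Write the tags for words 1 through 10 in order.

R C A R N C C A N C

Candidates per position — 1:fleis {R}; 2:naitplit {C,A}; 3:vreiklulm {N,A}; 4:fleis {R}; 5:vreiklulm {N,A}; 6:rout {A,C}; 7:plefaup {C}; 8:keebarp {A}; 9:spaiflap {N}; 10:naitplit {C,A}.
If word 2 were A, no tagging could satisfy rule 1; so word 2 is C.
If word 3 were N, no tagging could satisfy rule 3; so word 3 is A.
If word 5 were A, no tagging could satisfy rule 1; so word 5 is N.
If word 6 were A, no tagging could satisfy rule 1; so word 6 is C.
If word 10 were A, no tagging could satisfy rule 1; so word 10 is C.
That leaves exactly one tagging: R C A R N C C A N C.
Rule-by-rule: rule 1 ✓; rule 2 ✓; rule 3 ✓; rule 4 ✓; rule 5 ✓.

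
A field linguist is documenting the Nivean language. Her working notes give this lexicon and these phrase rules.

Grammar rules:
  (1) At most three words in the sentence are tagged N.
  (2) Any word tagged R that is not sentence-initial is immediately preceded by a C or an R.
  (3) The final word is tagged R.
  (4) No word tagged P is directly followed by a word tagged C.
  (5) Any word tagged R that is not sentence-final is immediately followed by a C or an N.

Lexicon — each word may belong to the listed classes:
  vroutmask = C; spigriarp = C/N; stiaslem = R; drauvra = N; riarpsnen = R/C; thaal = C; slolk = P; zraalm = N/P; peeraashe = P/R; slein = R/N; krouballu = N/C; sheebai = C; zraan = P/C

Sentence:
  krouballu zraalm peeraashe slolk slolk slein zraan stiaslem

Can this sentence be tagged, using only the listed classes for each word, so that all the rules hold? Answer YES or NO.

YES

Candidates per position — 1:krouballu {N,C}; 2:zraalm {N,P}; 3:peeraashe {P,R}; 4:slolk {P}; 5:slolk {P}; 6:slein {R,N}; 7:zraan {P,C}; 8:stiaslem {R}.
One satisfying assignment: C N P P P N C R.
Rule-by-rule: rule 1 ✓; rule 2 ✓; rule 3 ✓; rule 4 ✓; rule 5 ✓.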